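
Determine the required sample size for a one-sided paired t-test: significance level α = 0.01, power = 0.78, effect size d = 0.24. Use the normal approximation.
n = 167 pairs

Sample size formula (paired t-test, normal approximation):
n = ((z_α + z_β) / d)²

z_α = 2.326 (for α = 0.01, one-sided)
z_β = 0.772 (for power = 0.78)
d = 0.24

n = ((2.326 + 0.772) / 0.24)²
n = (12.908)²
n ≈ 166.62
Round up to the next whole number: n = 167 pairs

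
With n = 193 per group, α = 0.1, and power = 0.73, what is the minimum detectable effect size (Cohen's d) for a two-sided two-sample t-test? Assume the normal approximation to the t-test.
d ≈ 0.23

Minimum detectable effect (two-sample t-test, normal approximation):
d = (z_{α/2} + z_β) / √(n/2)
d = (1.645 + 0.613) / √(193/2)
d = 2.258 / 9.823
d ≈ 0.23

By Cohen's convention (0.2 small / 0.5 medium / 0.8 large): small effect.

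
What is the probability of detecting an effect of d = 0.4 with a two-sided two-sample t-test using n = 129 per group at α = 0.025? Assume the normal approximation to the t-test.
Power ≈ 0.83

Power calculation (two-sample t-test, normal approximation):
z_β = d · √(n/2) - z_{α/2}
z_β = 0.4 · √(129/2) - 2.241
z_β = 0.4 · 8.031 - 2.241
z_β = 0.971

Power = Φ(z_β) = Φ(0.971) ≈ 0.834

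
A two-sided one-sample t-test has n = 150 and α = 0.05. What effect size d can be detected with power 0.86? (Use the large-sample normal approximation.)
d ≈ 0.25

Minimum detectable effect (one-sample t-test, normal approximation):
d = (z_{α/2} + z_β) / √n
d = (1.960 + 1.080) / √150
d = 3.040 / 12.247
d ≈ 0.25

By Cohen's convention (0.2 small / 0.5 medium / 0.8 large): small effect.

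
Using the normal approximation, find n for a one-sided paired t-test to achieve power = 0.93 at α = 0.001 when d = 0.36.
n = 161 pairs

Sample size formula (paired t-test, normal approximation):
n = ((z_α + z_β) / d)²

z_α = 3.090 (for α = 0.001, one-sided)
z_β = 1.476 (for power = 0.93)
d = 0.36

n = ((3.090 + 1.476) / 0.36)²
n = (12.683)²
n ≈ 160.86
Round up to the next whole number: n = 161 pairs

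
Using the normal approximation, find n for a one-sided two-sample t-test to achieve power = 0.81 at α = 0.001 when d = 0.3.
n = 350 per group

Sample size formula (two-sample t-test, normal approximation):
n = 2 · ((z_α + z_β) / d)²

z_α = 3.090 (for α = 0.001, one-sided)
z_β = 0.878 (for power = 0.81)
d = 0.3

n = 2 · ((3.090 + 0.878) / 0.3)²
n = 2 · (13.227)²
n ≈ 349.91
Round up to the next whole number: n = 350 per group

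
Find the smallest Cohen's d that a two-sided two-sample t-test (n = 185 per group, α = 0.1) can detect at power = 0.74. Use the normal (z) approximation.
d ≈ 0.24

Minimum detectable effect (two-sample t-test, normal approximation):
d = (z_{α/2} + z_β) / √(n/2)
d = (1.645 + 0.643) / √(185/2)
d = 2.288 / 9.618
d ≈ 0.24

By Cohen's convention (0.2 small / 0.5 medium / 0.8 large): small effect.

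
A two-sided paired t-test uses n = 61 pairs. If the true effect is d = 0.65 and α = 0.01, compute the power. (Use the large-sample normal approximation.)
Power ≈ 0.99

Power calculation (paired t-test, normal approximation):
z_β = d · √n - z_{α/2}
z_β = 0.65 · √61 - 2.576
z_β = 0.65 · 7.810 - 2.576
z_β = 2.501

Power = Φ(z_β) = Φ(2.501) ≈ 0.994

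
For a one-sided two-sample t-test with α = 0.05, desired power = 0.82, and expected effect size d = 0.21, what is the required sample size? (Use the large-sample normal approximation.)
n = 298 per group

Sample size formula (two-sample t-test, normal approximation):
n = 2 · ((z_α + z_β) / d)²

z_α = 1.645 (for α = 0.05, one-sided)
z_β = 0.915 (for power = 0.82)
d = 0.21

n = 2 · ((1.645 + 0.915) / 0.21)²
n = 2 · (12.190)²
n ≈ 297.19
Round up to the next whole number: n = 298 per group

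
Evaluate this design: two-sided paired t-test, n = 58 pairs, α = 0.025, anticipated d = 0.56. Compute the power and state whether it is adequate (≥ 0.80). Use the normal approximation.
Power ≈ 0.98; the study is adequately powered (power ≥ 0.80)

Power calculation (paired t-test, normal approximation):
z_β = d · √n - z_{α/2}
z_β = 0.56 · √58 - 2.241
z_β = 0.56 · 7.616 - 2.241
z_β = 2.023

Power = Φ(z_β) = Φ(2.023) ≈ 0.978

Effect size d = 0.56 is medium by Cohen's convention (0.2/0.5/0.8).

Threshold: power ≥ 0.80 is conventionally adequate.
Power ≈ 0.98 → the study is adequately powered (power ≥ 0.80).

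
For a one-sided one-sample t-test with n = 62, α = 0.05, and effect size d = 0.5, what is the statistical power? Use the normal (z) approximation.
Power ≈ 0.99

Power calculation (one-sample t-test, normal approximation):
z_β = d · √n - z_α
z_β = 0.5 · √62 - 1.645
z_β = 0.5 · 7.874 - 1.645
z_β = 2.292

Power = Φ(z_β) = Φ(2.292) ≈ 0.989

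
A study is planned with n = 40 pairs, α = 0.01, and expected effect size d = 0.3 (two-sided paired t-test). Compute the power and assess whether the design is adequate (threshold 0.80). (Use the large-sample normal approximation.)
Power ≈ 0.25; the study is underpowered (power < 0.80)

Power calculation (paired t-test, normal approximation):
z_β = d · √n - z_{α/2}
z_β = 0.3 · √40 - 2.576
z_β = 0.3 · 6.325 - 2.576
z_β = -0.678

Power = Φ(z_β) = Φ(-0.678) ≈ 0.249

Effect size d = 0.3 is small by Cohen's convention (0.2/0.5/0.8).

Threshold: power ≥ 0.80 is conventionally adequate.
Power ≈ 0.25 → the study is underpowered (power < 0.80).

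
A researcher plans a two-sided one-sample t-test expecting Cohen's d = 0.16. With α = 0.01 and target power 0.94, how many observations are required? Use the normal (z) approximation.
n = 667

Sample size formula (one-sample t-test, normal approximation):
n = ((z_{α/2} + z_β) / d)²

z_{α/2} = 2.576 (for α = 0.01, two-sided)
z_β = 1.555 (for power = 0.94)
d = 0.16

n = ((2.576 + 1.555) / 0.16)²
n = (25.819)²
n ≈ 666.62
Round up to the next whole number: n = 667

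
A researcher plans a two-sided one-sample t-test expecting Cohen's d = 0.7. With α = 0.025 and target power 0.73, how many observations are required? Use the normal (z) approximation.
n = 17

Sample size formula (one-sample t-test, normal approximation):
n = ((z_{α/2} + z_β) / d)²

z_{α/2} = 2.241 (for α = 0.025, two-sided)
z_β = 0.613 (for power = 0.73)
d = 0.7

n = ((2.241 + 0.613) / 0.7)²
n = (4.077)²
n ≈ 16.62
Round up to the next whole number: n = 17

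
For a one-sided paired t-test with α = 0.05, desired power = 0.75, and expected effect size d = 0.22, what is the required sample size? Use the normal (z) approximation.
n = 112 pairs

Sample size formula (paired t-test, normal approximation):
n = ((z_α + z_β) / d)²

z_α = 1.645 (for α = 0.05, one-sided)
z_β = 0.674 (for power = 0.75)
d = 0.22

n = ((1.645 + 0.674) / 0.22)²
n = (10.541)²
n ≈ 111.11
Round up to the next whole number: n = 112 pairs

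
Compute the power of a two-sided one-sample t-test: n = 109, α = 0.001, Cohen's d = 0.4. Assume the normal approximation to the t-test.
Power ≈ 0.81

Power calculation (one-sample t-test, normal approximation):
z_β = d · √n - z_{α/2}
z_β = 0.4 · √109 - 3.291
z_β = 0.4 · 10.440 - 3.291
z_β = 0.886

Power = Φ(z_β) = Φ(0.886) ≈ 0.812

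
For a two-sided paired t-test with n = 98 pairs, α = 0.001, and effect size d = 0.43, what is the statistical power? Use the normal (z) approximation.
Power ≈ 0.83

Power calculation (paired t-test, normal approximation):
z_β = d · √n - z_{α/2}
z_β = 0.43 · √98 - 3.291
z_β = 0.43 · 9.899 - 3.291
z_β = 0.966

Power = Φ(z_β) = Φ(0.966) ≈ 0.833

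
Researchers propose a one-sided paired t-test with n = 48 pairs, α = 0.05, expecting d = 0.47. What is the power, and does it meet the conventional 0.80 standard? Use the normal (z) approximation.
Power ≈ 0.95; the study is adequately powered (power ≥ 0.80)

Power calculation (paired t-test, normal approximation):
z_β = d · √n - z_α
z_β = 0.47 · √48 - 1.645
z_β = 0.47 · 6.928 - 1.645
z_β = 1.611

Power = Φ(z_β) = Φ(1.611) ≈ 0.946

Effect size d = 0.47 is small by Cohen's convention (0.2/0.5/0.8).

Threshold: power ≥ 0.80 is conventionally adequate.
Power ≈ 0.95 → the study is adequately powered (power ≥ 0.80).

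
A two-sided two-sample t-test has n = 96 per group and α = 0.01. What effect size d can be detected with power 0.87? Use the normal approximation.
d ≈ 0.53

Minimum detectable effect (two-sample t-test, normal approximation):
d = (z_{α/2} + z_β) / √(n/2)
d = (2.576 + 1.126) / √(96/2)
d = 3.702 / 6.928
d ≈ 0.53

By Cohen's convention (0.2 small / 0.5 medium / 0.8 large): medium effect.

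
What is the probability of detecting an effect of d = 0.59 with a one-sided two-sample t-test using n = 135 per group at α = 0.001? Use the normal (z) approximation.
Power ≈ 0.96

Power calculation (two-sample t-test, normal approximation):
z_β = d · √(n/2) - z_α
z_β = 0.59 · √(135/2) - 3.090
z_β = 0.59 · 8.216 - 3.090
z_β = 1.757

Power = Φ(z_β) = Φ(1.757) ≈ 0.961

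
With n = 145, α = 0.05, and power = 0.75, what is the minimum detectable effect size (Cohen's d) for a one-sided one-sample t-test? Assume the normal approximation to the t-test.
d ≈ 0.19

Minimum detectable effect (one-sample t-test, normal approximation):
d = (z_α + z_β) / √n
d = (1.645 + 0.674) / √145
d = 2.319 / 12.042
d ≈ 0.19

By Cohen's convention (0.2 small / 0.5 medium / 0.8 large): very small effect.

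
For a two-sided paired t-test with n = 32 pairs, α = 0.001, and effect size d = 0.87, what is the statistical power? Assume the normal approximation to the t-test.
Power ≈ 0.95

Power calculation (paired t-test, normal approximation):
z_β = d · √n - z_{α/2}
z_β = 0.87 · √32 - 3.291
z_β = 0.87 · 5.657 - 3.291
z_β = 1.631

Power = Φ(z_β) = Φ(1.631) ≈ 0.949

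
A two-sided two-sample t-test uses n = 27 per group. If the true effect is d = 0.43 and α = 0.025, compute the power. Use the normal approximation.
Power ≈ 0.25

Power calculation (two-sample t-test, normal approximation):
z_β = d · √(n/2) - z_{α/2}
z_β = 0.43 · √(27/2) - 2.241
z_β = 0.43 · 3.674 - 2.241
z_β = -0.661

Power = Φ(z_β) = Φ(-0.661) ≈ 0.254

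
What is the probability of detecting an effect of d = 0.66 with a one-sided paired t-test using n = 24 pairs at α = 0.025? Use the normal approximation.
Power ≈ 0.90

Power calculation (paired t-test, normal approximation):
z_β = d · √n - z_α
z_β = 0.66 · √24 - 1.960
z_β = 0.66 · 4.899 - 1.960
z_β = 1.273

Power = Φ(z_β) = Φ(1.273) ≈ 0.899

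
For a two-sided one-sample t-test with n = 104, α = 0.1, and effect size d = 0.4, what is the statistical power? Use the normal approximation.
Power ≈ 0.99

Power calculation (one-sample t-test, normal approximation):
z_β = d · √n - z_{α/2}
z_β = 0.4 · √104 - 1.645
z_β = 0.4 · 10.198 - 1.645
z_β = 2.434

Power = Φ(z_β) = Φ(2.434) ≈ 0.993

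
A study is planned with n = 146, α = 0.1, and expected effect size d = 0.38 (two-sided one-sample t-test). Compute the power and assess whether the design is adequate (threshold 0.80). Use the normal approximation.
Power ≈ 1.00; the study is adequately powered (power ≥ 0.80)

Power calculation (one-sample t-test, normal approximation):
z_β = d · √n - z_{α/2}
z_β = 0.38 · √146 - 1.645
z_β = 0.38 · 12.083 - 1.645
z_β = 2.947

Power = Φ(z_β) = Φ(2.947) ≈ 0.998

Effect size d = 0.38 is small by Cohen's convention (0.2/0.5/0.8).

Threshold: power ≥ 0.80 is conventionally adequate.
Power ≈ 1.00 → the study is adequately powered (power ≥ 0.80).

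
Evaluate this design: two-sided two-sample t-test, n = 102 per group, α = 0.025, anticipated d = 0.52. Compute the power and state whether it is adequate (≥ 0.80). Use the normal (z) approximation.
Power ≈ 0.93; the study is adequately powered (power ≥ 0.80)

Power calculation (two-sample t-test, normal approximation):
z_β = d · √(n/2) - z_{α/2}
z_β = 0.52 · √(102/2) - 2.241
z_β = 0.52 · 7.141 - 2.241
z_β = 1.472

Power = Φ(z_β) = Φ(1.472) ≈ 0.930

Effect size d = 0.52 is medium by Cohen's convention (0.2/0.5/0.8).

Threshold: power ≥ 0.80 is conventionally adequate.
Power ≈ 0.93 → the study is adequately powered (power ≥ 0.80).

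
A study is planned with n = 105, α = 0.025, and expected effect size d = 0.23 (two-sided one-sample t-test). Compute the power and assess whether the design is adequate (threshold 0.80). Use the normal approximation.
Power ≈ 0.55; the study is underpowered (power < 0.80)

Power calculation (one-sample t-test, normal approximation):
z_β = d · √n - z_{α/2}
z_β = 0.23 · √105 - 2.241
z_β = 0.23 · 10.247 - 2.241
z_β = 0.115

Power = Φ(z_β) = Φ(0.115) ≈ 0.546

Effect size d = 0.23 is small by Cohen's convention (0.2/0.5/0.8).

Threshold: power ≥ 0.80 is conventionally adequate.
Power ≈ 0.55 → the study is underpowered (power < 0.80).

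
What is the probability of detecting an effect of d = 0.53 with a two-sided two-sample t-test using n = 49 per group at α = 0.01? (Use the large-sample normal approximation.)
Power ≈ 0.52

Power calculation (two-sample t-test, normal approximation):
z_β = d · √(n/2) - z_{α/2}
z_β = 0.53 · √(49/2) - 2.576
z_β = 0.53 · 4.950 - 2.576
z_β = 0.048

Power = Φ(z_β) = Φ(0.048) ≈ 0.519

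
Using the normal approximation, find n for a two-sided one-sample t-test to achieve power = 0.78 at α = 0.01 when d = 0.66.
n = 26

Sample size formula (one-sample t-test, normal approximation):
n = ((z_{α/2} + z_β) / d)²

z_{α/2} = 2.576 (for α = 0.01, two-sided)
z_β = 0.772 (for power = 0.78)
d = 0.66

n = ((2.576 + 0.772) / 0.66)²
n = (5.073)²
n ≈ 25.74
Round up to the next whole number: n = 26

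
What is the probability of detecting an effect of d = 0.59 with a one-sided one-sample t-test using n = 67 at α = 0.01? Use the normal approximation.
Power ≈ 0.99

Power calculation (one-sample t-test, normal approximation):
z_β = d · √n - z_α
z_β = 0.59 · √67 - 2.326
z_β = 0.59 · 8.185 - 2.326
z_β = 2.503

Power = Φ(z_β) = Φ(2.503) ≈ 0.994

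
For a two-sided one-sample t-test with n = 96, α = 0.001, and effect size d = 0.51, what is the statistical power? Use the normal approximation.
Power ≈ 0.96

Power calculation (one-sample t-test, normal approximation):
z_β = d · √n - z_{α/2}
z_β = 0.51 · √96 - 3.291
z_β = 0.51 · 9.798 - 3.291
z_β = 1.706

Power = Φ(z_β) = Φ(1.706) ≈ 0.956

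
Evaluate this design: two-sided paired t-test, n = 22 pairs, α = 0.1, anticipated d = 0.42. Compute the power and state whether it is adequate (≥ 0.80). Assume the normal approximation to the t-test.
Power ≈ 0.63; the study is underpowered (power < 0.80)

Power calculation (paired t-test, normal approximation):
z_β = d · √n - z_{α/2}
z_β = 0.42 · √22 - 1.645
z_β = 0.42 · 4.690 - 1.645
z_β = 0.325

Power = Φ(z_β) = Φ(0.325) ≈ 0.627

Effect size d = 0.42 is small by Cohen's convention (0.2/0.5/0.8).

Threshold: power ≥ 0.80 is conventionally adequate.
Power ≈ 0.63 → the study is underpowered (power < 0.80).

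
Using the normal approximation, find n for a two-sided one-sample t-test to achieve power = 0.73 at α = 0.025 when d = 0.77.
n = 14

Sample size formula (one-sample t-test, normal approximation):
n = ((z_{α/2} + z_β) / d)²

z_{α/2} = 2.241 (for α = 0.025, two-sided)
z_β = 0.613 (for power = 0.73)
d = 0.77

n = ((2.241 + 0.613) / 0.77)²
n = (3.706)²
n ≈ 13.73
Round up to the next whole number: n = 14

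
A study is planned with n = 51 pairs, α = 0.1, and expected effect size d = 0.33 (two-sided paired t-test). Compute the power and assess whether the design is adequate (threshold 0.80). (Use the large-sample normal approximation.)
Power ≈ 0.76; the study is underpowered (power < 0.80)

Power calculation (paired t-test, normal approximation):
z_β = d · √n - z_{α/2}
z_β = 0.33 · √51 - 1.645
z_β = 0.33 · 7.141 - 1.645
z_β = 0.712

Power = Φ(z_β) = Φ(0.712) ≈ 0.762

Effect size d = 0.33 is small by Cohen's convention (0.2/0.5/0.8).

Threshold: power ≥ 0.80 is conventionally adequate.
Power ≈ 0.76 → the study is underpowered (power < 0.80).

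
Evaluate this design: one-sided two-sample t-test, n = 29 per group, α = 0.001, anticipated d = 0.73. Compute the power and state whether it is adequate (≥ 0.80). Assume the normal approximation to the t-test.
Power ≈ 0.38; the study is underpowered (power < 0.80)

Power calculation (two-sample t-test, normal approximation):
z_β = d · √(n/2) - z_α
z_β = 0.73 · √(29/2) - 3.090
z_β = 0.73 · 3.808 - 3.090
z_β = -0.310

Power = Φ(z_β) = Φ(-0.310) ≈ 0.378

Effect size d = 0.73 is medium by Cohen's convention (0.2/0.5/0.8).

Threshold: power ≥ 0.80 is conventionally adequate.
Power ≈ 0.38 → the study is underpowered (power < 0.80).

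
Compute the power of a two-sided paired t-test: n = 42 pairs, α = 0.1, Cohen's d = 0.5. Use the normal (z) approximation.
Power ≈ 0.94

Power calculation (paired t-test, normal approximation):
z_β = d · √n - z_{α/2}
z_β = 0.5 · √42 - 1.645
z_β = 0.5 · 6.481 - 1.645
z_β = 1.596

Power = Φ(z_β) = Φ(1.596) ≈ 0.945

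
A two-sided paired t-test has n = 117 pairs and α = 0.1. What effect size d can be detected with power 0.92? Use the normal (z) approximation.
d ≈ 0.28

Minimum detectable effect (paired t-test, normal approximation):
d = (z_{α/2} + z_β) / √n
d = (1.645 + 1.405) / √117
d = 3.050 / 10.817
d ≈ 0.28

By Cohen's convention (0.2 small / 0.5 medium / 0.8 large): small effect.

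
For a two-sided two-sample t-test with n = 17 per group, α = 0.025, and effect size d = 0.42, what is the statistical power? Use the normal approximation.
Power ≈ 0.15

Power calculation (two-sample t-test, normal approximation):
z_β = d · √(n/2) - z_{α/2}
z_β = 0.42 · √(17/2) - 2.241
z_β = 0.42 · 2.915 - 2.241
z_β = -1.017

Power = Φ(z_β) = Φ(-1.017) ≈ 0.155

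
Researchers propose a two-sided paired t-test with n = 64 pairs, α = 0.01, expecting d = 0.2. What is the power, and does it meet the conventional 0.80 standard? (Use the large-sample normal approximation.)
Power ≈ 0.16; the study is underpowered (power < 0.80)

Power calculation (paired t-test, normal approximation):
z_β = d · √n - z_{α/2}
z_β = 0.2 · √64 - 2.576
z_β = 0.2 · 8.000 - 2.576
z_β = -0.976

Power = Φ(z_β) = Φ(-0.976) ≈ 0.165

Effect size d = 0.2 is small by Cohen's convention (0.2/0.5/0.8).

Threshold: power ≥ 0.80 is conventionally adequate.
Power ≈ 0.16 → the study is underpowered (power < 0.80).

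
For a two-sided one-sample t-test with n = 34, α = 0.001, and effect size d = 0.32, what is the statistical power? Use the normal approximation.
Power ≈ 0.08

Power calculation (one-sample t-test, normal approximation):
z_β = d · √n - z_{α/2}
z_β = 0.32 · √34 - 3.291
z_β = 0.32 · 5.831 - 3.291
z_β = -1.425

Power = Φ(z_β) = Φ(-1.425) ≈ 0.077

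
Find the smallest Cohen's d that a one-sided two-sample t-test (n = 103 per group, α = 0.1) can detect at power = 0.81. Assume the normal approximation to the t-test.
d ≈ 0.30

Minimum detectable effect (two-sample t-test, normal approximation):
d = (z_α + z_β) / √(n/2)
d = (1.282 + 0.878) / √(103/2)
d = 2.159 / 7.176
d ≈ 0.30

By Cohen's convention (0.2 small / 0.5 medium / 0.8 large): small effect.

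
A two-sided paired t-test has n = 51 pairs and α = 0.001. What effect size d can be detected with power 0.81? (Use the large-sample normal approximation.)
d ≈ 0.58

Minimum detectable effect (paired t-test, normal approximation):
d = (z_{α/2} + z_β) / √n
d = (3.291 + 0.878) / √51
d = 4.168 / 7.141
d ≈ 0.58

By Cohen's convention (0.2 small / 0.5 medium / 0.8 large): medium effect.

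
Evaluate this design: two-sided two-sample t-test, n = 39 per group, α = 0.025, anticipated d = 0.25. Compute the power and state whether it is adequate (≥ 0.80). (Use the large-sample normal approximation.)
Power ≈ 0.13; the study is underpowered (power < 0.80)

Power calculation (two-sample t-test, normal approximation):
z_β = d · √(n/2) - z_{α/2}
z_β = 0.25 · √(39/2) - 2.241
z_β = 0.25 · 4.416 - 2.241
z_β = -1.137

Power = Φ(z_β) = Φ(-1.137) ≈ 0.128

Effect size d = 0.25 is small by Cohen's convention (0.2/0.5/0.8).

Threshold: power ≥ 0.80 is conventionally adequate.
Power ≈ 0.13 → the study is underpowered (power < 0.80).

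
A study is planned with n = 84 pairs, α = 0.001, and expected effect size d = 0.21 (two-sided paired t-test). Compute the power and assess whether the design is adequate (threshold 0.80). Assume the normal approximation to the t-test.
Power ≈ 0.09; the study is underpowered (power < 0.80)

Power calculation (paired t-test, normal approximation):
z_β = d · √n - z_{α/2}
z_β = 0.21 · √84 - 3.291
z_β = 0.21 · 9.165 - 3.291
z_β = -1.366

Power = Φ(z_β) = Φ(-1.366) ≈ 0.086

Effect size d = 0.21 is small by Cohen's convention (0.2/0.5/0.8).

Threshold: power ≥ 0.80 is conventionally adequate.
Power ≈ 0.09 → the study is underpowered (power < 0.80).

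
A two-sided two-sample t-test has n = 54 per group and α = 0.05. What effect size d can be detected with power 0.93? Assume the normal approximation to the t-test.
d ≈ 0.66

Minimum detectable effect (two-sample t-test, normal approximation):
d = (z_{α/2} + z_β) / √(n/2)
d = (1.960 + 1.476) / √(54/2)
d = 3.436 / 5.196
d ≈ 0.66

By Cohen's convention (0.2 small / 0.5 medium / 0.8 large): medium effect.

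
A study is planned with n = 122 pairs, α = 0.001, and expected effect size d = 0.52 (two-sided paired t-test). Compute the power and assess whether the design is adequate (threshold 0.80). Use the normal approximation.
Power ≈ 0.99; the study is adequately powered (power ≥ 0.80)

Power calculation (paired t-test, normal approximation):
z_β = d · √n - z_{α/2}
z_β = 0.52 · √122 - 3.291
z_β = 0.52 · 11.045 - 3.291
z_β = 2.453

Power = Φ(z_β) = Φ(2.453) ≈ 0.993

Effect size d = 0.52 is medium by Cohen's convention (0.2/0.5/0.8).

Threshold: power ≥ 0.80 is conventionally adequate.
Power ≈ 0.99 → the study is adequately powered (power ≥ 0.80).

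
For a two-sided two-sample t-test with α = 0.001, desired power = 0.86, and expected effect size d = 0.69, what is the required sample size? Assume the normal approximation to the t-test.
n = 81 per group

Sample size formula (two-sample t-test, normal approximation):
n = 2 · ((z_{α/2} + z_β) / d)²

z_{α/2} = 3.291 (for α = 0.001, two-sided)
z_β = 1.080 (for power = 0.86)
d = 0.69

n = 2 · ((3.291 + 1.080) / 0.69)²
n = 2 · (6.335)²
n ≈ 80.26
Round up to the next whole number: n = 81 per group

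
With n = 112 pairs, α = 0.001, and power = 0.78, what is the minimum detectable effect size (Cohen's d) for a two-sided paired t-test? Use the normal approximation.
d ≈ 0.38

Minimum detectable effect (paired t-test, normal approximation):
d = (z_{α/2} + z_β) / √n
d = (3.291 + 0.772) / √112
d = 4.063 / 10.583
d ≈ 0.38

By Cohen's convention (0.2 small / 0.5 medium / 0.8 large): small effect.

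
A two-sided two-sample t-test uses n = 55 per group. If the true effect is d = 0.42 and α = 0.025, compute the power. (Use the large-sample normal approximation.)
Power ≈ 0.48

Power calculation (two-sample t-test, normal approximation):
z_β = d · √(n/2) - z_{α/2}
z_β = 0.42 · √(55/2) - 2.241
z_β = 0.42 · 5.244 - 2.241
z_β = -0.039

Power = Φ(z_β) = Φ(-0.039) ≈ 0.484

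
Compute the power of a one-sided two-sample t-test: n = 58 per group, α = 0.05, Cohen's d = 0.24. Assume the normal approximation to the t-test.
Power ≈ 0.36

Power calculation (two-sample t-test, normal approximation):
z_β = d · √(n/2) - z_α
z_β = 0.24 · √(58/2) - 1.645
z_β = 0.24 · 5.385 - 1.645
z_β = -0.352

Power = Φ(z_β) = Φ(-0.352) ≈ 0.362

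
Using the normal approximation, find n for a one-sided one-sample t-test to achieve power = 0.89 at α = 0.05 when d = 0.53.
n = 30

Sample size formula (one-sample t-test, normal approximation):
n = ((z_α + z_β) / d)²

z_α = 1.645 (for α = 0.05, one-sided)
z_β = 1.227 (for power = 0.89)
d = 0.53

n = ((1.645 + 1.227) / 0.53)²
n = (5.419)²
n ≈ 29.37
Round up to the next whole number: n = 30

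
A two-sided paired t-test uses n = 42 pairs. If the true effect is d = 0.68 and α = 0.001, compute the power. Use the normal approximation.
Power ≈ 0.87

Power calculation (paired t-test, normal approximation):
z_β = d · √n - z_{α/2}
z_β = 0.68 · √42 - 3.291
z_β = 0.68 · 6.481 - 3.291
z_β = 1.116

Power = Φ(z_β) = Φ(1.116) ≈ 0.868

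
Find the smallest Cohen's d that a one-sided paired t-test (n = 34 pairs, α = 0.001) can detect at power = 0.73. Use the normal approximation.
d ≈ 0.64

Minimum detectable effect (paired t-test, normal approximation):
d = (z_α + z_β) / √n
d = (3.090 + 0.613) / √34
d = 3.703 / 5.831
d ≈ 0.64

By Cohen's convention (0.2 small / 0.5 medium / 0.8 large): medium effect.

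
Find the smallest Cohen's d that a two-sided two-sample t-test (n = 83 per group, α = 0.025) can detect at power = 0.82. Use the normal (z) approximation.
d ≈ 0.49

Minimum detectable effect (two-sample t-test, normal approximation):
d = (z_{α/2} + z_β) / √(n/2)
d = (2.241 + 0.915) / √(83/2)
d = 3.157 / 6.442
d ≈ 0.49

By Cohen's convention (0.2 small / 0.5 medium / 0.8 large): small effect.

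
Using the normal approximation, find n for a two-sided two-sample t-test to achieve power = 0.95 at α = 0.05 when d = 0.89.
n = 33 per group

Sample size formula (two-sample t-test, normal approximation):
n = 2 · ((z_{α/2} + z_β) / d)²

z_{α/2} = 1.960 (for α = 0.05, two-sided)
z_β = 1.645 (for power = 0.95)
d = 0.89

n = 2 · ((1.960 + 1.645) / 0.89)²
n = 2 · (4.051)²
n ≈ 32.82
Round up to the next whole number: n = 33 per group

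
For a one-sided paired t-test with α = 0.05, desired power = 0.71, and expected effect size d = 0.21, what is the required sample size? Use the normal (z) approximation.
n = 110 pairs

Sample size formula (paired t-test, normal approximation):
n = ((z_α + z_β) / d)²

z_α = 1.645 (for α = 0.05, one-sided)
z_β = 0.553 (for power = 0.71)
d = 0.21

n = ((1.645 + 0.553) / 0.21)²
n = (10.467)²
n ≈ 109.56
Round up to the next whole number: n = 110 pairs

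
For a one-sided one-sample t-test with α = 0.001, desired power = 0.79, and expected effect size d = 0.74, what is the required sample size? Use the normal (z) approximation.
n = 28

Sample size formula (one-sample t-test, normal approximation):
n = ((z_α + z_β) / d)²

z_α = 3.090 (for α = 0.001, one-sided)
z_β = 0.806 (for power = 0.79)
d = 0.74

n = ((3.090 + 0.806) / 0.74)²
n = (5.265)²
n ≈ 27.72
Round up to the next whole number: n = 28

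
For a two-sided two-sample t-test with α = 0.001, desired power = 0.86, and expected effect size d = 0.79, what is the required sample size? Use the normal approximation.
n = 62 per group

Sample size formula (two-sample t-test, normal approximation):
n = 2 · ((z_{α/2} + z_β) / d)²

z_{α/2} = 3.291 (for α = 0.001, two-sided)
z_β = 1.080 (for power = 0.86)
d = 0.79

n = 2 · ((3.291 + 1.080) / 0.79)²
n = 2 · (5.533)²
n ≈ 61.23
Round up to the next whole number: n = 62 per group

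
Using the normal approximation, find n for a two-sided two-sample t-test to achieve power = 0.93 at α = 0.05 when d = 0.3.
n = 263 per group

Sample size formula (two-sample t-test, normal approximation):
n = 2 · ((z_{α/2} + z_β) / d)²

z_{α/2} = 1.960 (for α = 0.05, two-sided)
z_β = 1.476 (for power = 0.93)
d = 0.3

n = 2 · ((1.960 + 1.476) / 0.3)²
n = 2 · (11.453)²
n ≈ 262.34
Round up to the next whole number: n = 263 per group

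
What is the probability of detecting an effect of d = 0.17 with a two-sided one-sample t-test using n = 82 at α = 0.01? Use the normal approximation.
Power ≈ 0.15

Power calculation (one-sample t-test, normal approximation):
z_β = d · √n - z_{α/2}
z_β = 0.17 · √82 - 2.576
z_β = 0.17 · 9.055 - 2.576
z_β = -1.036

Power = Φ(z_β) = Φ(-1.036) ≈ 0.150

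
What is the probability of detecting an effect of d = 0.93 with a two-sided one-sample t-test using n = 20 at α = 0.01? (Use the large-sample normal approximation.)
Power ≈ 0.94

Power calculation (one-sample t-test, normal approximation):
z_β = d · √n - z_{α/2}
z_β = 0.93 · √20 - 2.576
z_β = 0.93 · 4.472 - 2.576
z_β = 1.583

Power = Φ(z_β) = Φ(1.583) ≈ 0.943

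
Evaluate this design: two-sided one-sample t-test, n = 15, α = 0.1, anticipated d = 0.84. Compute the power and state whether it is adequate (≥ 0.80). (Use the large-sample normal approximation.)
Power ≈ 0.95; the study is adequately powered (power ≥ 0.80)

Power calculation (one-sample t-test, normal approximation):
z_β = d · √n - z_{α/2}
z_β = 0.84 · √15 - 1.645
z_β = 0.84 · 3.873 - 1.645
z_β = 1.608

Power = Φ(z_β) = Φ(1.608) ≈ 0.946

Effect size d = 0.84 is large by Cohen's convention (0.2/0.5/0.8).

Threshold: power ≥ 0.80 is conventionally adequate.
Power ≈ 0.95 → the study is adequately powered (power ≥ 0.80).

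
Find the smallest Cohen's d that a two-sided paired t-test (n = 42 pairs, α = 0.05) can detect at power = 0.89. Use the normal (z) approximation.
d ≈ 0.49

Minimum detectable effect (paired t-test, normal approximation):
d = (z_{α/2} + z_β) / √n
d = (1.960 + 1.227) / √42
d = 3.186 / 6.481
d ≈ 0.49

By Cohen's convention (0.2 small / 0.5 medium / 0.8 large): small effect.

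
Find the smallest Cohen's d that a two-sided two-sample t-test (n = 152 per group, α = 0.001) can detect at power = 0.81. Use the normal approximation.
d ≈ 0.48

Minimum detectable effect (two-sample t-test, normal approximation):
d = (z_{α/2} + z_β) / √(n/2)
d = (3.291 + 0.878) / √(152/2)
d = 4.168 / 8.718
d ≈ 0.48

By Cohen's convention (0.2 small / 0.5 medium / 0.8 large): small effect.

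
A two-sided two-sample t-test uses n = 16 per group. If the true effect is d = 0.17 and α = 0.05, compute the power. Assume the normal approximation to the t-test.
Power ≈ 0.07

Power calculation (two-sample t-test, normal approximation):
z_β = d · √(n/2) - z_{α/2}
z_β = 0.17 · √(16/2) - 1.960
z_β = 0.17 · 2.828 - 1.960
z_β = -1.479

Power = Φ(z_β) = Φ(-1.479) ≈ 0.070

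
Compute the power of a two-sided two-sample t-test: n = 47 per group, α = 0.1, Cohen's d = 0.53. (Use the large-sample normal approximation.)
Power ≈ 0.82

Power calculation (two-sample t-test, normal approximation):
z_β = d · √(n/2) - z_{α/2}
z_β = 0.53 · √(47/2) - 1.645
z_β = 0.53 · 4.848 - 1.645
z_β = 0.924

Power = Φ(z_β) = Φ(0.924) ≈ 0.822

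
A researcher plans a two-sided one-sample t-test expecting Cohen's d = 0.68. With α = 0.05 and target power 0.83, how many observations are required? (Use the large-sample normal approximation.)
n = 19

Sample size formula (one-sample t-test, normal approximation):
n = ((z_{α/2} + z_β) / d)²

z_{α/2} = 1.960 (for α = 0.05, two-sided)
z_β = 0.954 (for power = 0.83)
d = 0.68

n = ((1.960 + 0.954) / 0.68)²
n = (4.285)²
n ≈ 18.36
Round up to the next whole number: n = 19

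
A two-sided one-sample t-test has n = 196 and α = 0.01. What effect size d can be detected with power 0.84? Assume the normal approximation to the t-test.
d ≈ 0.26

Minimum detectable effect (one-sample t-test, normal approximation):
d = (z_{α/2} + z_β) / √n
d = (2.576 + 0.994) / √196
d = 3.570 / 14.000
d ≈ 0.26

By Cohen's convention (0.2 small / 0.5 medium / 0.8 large): small effect.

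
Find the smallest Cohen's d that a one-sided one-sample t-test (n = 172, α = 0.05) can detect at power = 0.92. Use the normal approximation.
d ≈ 0.23

Minimum detectable effect (one-sample t-test, normal approximation):
d = (z_α + z_β) / √n
d = (1.645 + 1.405) / √172
d = 3.050 / 13.115
d ≈ 0.23

By Cohen's convention (0.2 small / 0.5 medium / 0.8 large): small effect.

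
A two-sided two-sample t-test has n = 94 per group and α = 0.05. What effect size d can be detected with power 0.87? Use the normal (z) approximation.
d ≈ 0.45

Minimum detectable effect (two-sample t-test, normal approximation):
d = (z_{α/2} + z_β) / √(n/2)
d = (1.960 + 1.126) / √(94/2)
d = 3.086 / 6.856
d ≈ 0.45

By Cohen's convention (0.2 small / 0.5 medium / 0.8 large): small effect.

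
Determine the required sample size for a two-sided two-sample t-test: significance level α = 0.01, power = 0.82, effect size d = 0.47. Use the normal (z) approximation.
n = 111 per group

Sample size formula (two-sample t-test, normal approximation):
n = 2 · ((z_{α/2} + z_β) / d)²

z_{α/2} = 2.576 (for α = 0.01, two-sided)
z_β = 0.915 (for power = 0.82)
d = 0.47

n = 2 · ((2.576 + 0.915) / 0.47)²
n = 2 · (7.428)²
n ≈ 110.35
Round up to the next whole number: n = 111 per group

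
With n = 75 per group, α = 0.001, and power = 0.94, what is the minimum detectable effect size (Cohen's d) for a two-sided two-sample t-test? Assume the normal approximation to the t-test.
d ≈ 0.79

Minimum detectable effect (two-sample t-test, normal approximation):
d = (z_{α/2} + z_β) / √(n/2)
d = (3.291 + 1.555) / √(75/2)
d = 4.845 / 6.124
d ≈ 0.79

By Cohen's convention (0.2 small / 0.5 medium / 0.8 large): medium effect.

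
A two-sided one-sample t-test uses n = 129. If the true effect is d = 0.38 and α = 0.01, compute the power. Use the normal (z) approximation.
Power ≈ 0.96

Power calculation (one-sample t-test, normal approximation):
z_β = d · √n - z_{α/2}
z_β = 0.38 · √129 - 2.576
z_β = 0.38 · 11.358 - 2.576
z_β = 1.740

Power = Φ(z_β) = Φ(1.740) ≈ 0.959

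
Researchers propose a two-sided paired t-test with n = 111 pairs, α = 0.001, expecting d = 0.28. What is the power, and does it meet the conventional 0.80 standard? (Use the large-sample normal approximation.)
Power ≈ 0.37; the study is underpowered (power < 0.80)

Power calculation (paired t-test, normal approximation):
z_β = d · √n - z_{α/2}
z_β = 0.28 · √111 - 3.291
z_β = 0.28 · 10.536 - 3.291
z_β = -0.341

Power = Φ(z_β) = Φ(-0.341) ≈ 0.367

Effect size d = 0.28 is small by Cohen's convention (0.2/0.5/0.8).

Threshold: power ≥ 0.80 is conventionally adequate.
Power ≈ 0.37 → the study is underpowered (power < 0.80).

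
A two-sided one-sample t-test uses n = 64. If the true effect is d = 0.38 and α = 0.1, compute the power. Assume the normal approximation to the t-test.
Power ≈ 0.92

Power calculation (one-sample t-test, normal approximation):
z_β = d · √n - z_{α/2}
z_β = 0.38 · √64 - 1.645
z_β = 0.38 · 8.000 - 1.645
z_β = 1.395

Power = Φ(z_β) = Φ(1.395) ≈ 0.919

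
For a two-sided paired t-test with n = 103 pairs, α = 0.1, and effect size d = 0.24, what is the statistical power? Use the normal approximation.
Power ≈ 0.79

Power calculation (paired t-test, normal approximation):
z_β = d · √n - z_{α/2}
z_β = 0.24 · √103 - 1.645
z_β = 0.24 · 10.149 - 1.645
z_β = 0.791

Power = Φ(z_β) = Φ(0.791) ≈ 0.785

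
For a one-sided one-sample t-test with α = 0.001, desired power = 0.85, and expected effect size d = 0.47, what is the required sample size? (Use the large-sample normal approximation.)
n = 78

Sample size formula (one-sample t-test, normal approximation):
n = ((z_α + z_β) / d)²

z_α = 3.090 (for α = 0.001, one-sided)
z_β = 1.036 (for power = 0.85)
d = 0.47

n = ((3.090 + 1.036) / 0.47)²
n = (8.779)²
n ≈ 77.07
Round up to the next whole number: n = 78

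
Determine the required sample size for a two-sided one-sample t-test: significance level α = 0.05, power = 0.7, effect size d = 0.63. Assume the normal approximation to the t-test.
n = 16

Sample size formula (one-sample t-test, normal approximation):
n = ((z_{α/2} + z_β) / d)²

z_{α/2} = 1.960 (for α = 0.05, two-sided)
z_β = 0.524 (for power = 0.7)
d = 0.63

n = ((1.960 + 0.524) / 0.63)²
n = (3.943)²
n ≈ 15.55
Round up to the next whole number: n = 16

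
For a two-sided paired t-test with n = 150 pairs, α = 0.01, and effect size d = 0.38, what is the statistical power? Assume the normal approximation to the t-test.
Power ≈ 0.98

Power calculation (paired t-test, normal approximation):
z_β = d · √n - z_{α/2}
z_β = 0.38 · √150 - 2.576
z_β = 0.38 · 12.247 - 2.576
z_β = 2.078

Power = Φ(z_β) = Φ(2.078) ≈ 0.981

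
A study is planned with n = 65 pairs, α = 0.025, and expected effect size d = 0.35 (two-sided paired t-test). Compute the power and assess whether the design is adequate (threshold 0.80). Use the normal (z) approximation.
Power ≈ 0.72; the study is underpowered (power < 0.80)

Power calculation (paired t-test, normal approximation):
z_β = d · √n - z_{α/2}
z_β = 0.35 · √65 - 2.241
z_β = 0.35 · 8.062 - 2.241
z_β = 0.580

Power = Φ(z_β) = Φ(0.580) ≈ 0.719

Effect size d = 0.35 is small by Cohen's convention (0.2/0.5/0.8).

Threshold: power ≥ 0.80 is conventionally adequate.
Power ≈ 0.72 → the study is underpowered (power < 0.80).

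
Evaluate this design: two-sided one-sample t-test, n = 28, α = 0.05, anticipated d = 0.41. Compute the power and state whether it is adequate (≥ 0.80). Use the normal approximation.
Power ≈ 0.58; the study is underpowered (power < 0.80)

Power calculation (one-sample t-test, normal approximation):
z_β = d · √n - z_{α/2}
z_β = 0.41 · √28 - 1.960
z_β = 0.41 · 5.292 - 1.960
z_β = 0.210

Power = Φ(z_β) = Φ(0.210) ≈ 0.583

Effect size d = 0.41 is small by Cohen's convention (0.2/0.5/0.8).

Threshold: power ≥ 0.80 is conventionally adequate.
Power ≈ 0.58 → the study is underpowered (power < 0.80).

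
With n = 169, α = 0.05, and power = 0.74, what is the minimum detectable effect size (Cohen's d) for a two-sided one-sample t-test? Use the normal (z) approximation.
d ≈ 0.20

Minimum detectable effect (one-sample t-test, normal approximation):
d = (z_{α/2} + z_β) / √n
d = (1.960 + 0.643) / √169
d = 2.603 / 13.000
d ≈ 0.20

By Cohen's convention (0.2 small / 0.5 medium / 0.8 large): small effect.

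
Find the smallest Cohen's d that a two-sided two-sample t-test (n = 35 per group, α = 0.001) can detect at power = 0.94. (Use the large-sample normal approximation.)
d ≈ 1.16

Minimum detectable effect (two-sample t-test, normal approximation):
d = (z_{α/2} + z_β) / √(n/2)
d = (3.291 + 1.555) / √(35/2)
d = 4.845 / 4.183
d ≈ 1.16

By Cohen's convention (0.2 small / 0.5 medium / 0.8 large): large effect.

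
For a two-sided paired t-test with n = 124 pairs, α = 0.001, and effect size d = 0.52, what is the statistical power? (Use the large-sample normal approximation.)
Power ≈ 0.99

Power calculation (paired t-test, normal approximation):
z_β = d · √n - z_{α/2}
z_β = 0.52 · √124 - 3.291
z_β = 0.52 · 11.136 - 3.291
z_β = 2.500

Power = Φ(z_β) = Φ(2.500) ≈ 0.994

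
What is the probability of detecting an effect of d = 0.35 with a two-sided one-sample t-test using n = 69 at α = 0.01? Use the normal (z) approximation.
Power ≈ 0.63

Power calculation (one-sample t-test, normal approximation):
z_β = d · √n - z_{α/2}
z_β = 0.35 · √69 - 2.576
z_β = 0.35 · 8.307 - 2.576
z_β = 0.331

Power = Φ(z_β) = Φ(0.331) ≈ 0.630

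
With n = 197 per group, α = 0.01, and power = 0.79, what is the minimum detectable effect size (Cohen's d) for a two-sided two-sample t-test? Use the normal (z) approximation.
d ≈ 0.34

Minimum detectable effect (two-sample t-test, normal approximation):
d = (z_{α/2} + z_β) / √(n/2)
d = (2.576 + 0.806) / √(197/2)
d = 3.382 / 9.925
d ≈ 0.34

By Cohen's convention (0.2 small / 0.5 medium / 0.8 large): small effect.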